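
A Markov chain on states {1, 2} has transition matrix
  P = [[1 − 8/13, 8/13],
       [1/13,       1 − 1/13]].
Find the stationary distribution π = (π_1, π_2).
π_1 = 1/9, π_2 = 8/9

Solve πP = π with π_1 + π_2 = 1. From πP = π: π_1 · (1 − 8/13) + π_2 · 1/13 = π_1 ⇒ π_2 · 1/13 = π_1 · 8/13 ⇒ π_2/π_1 = (8/13)/(1/13) = 8. Together with π_1 + π_2 = 1:
  π_1 = (1/13)/(8/13 + 1/13) = (1/13)/(9/13) = 1/9,
  π_2 = (8/13)/(8/13 + 1/13) = (8/13)/(9/13) = 8/9.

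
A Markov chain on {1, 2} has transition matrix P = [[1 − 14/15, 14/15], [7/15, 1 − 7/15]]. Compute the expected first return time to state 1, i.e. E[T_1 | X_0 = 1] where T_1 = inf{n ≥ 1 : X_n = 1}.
E[T_1 | X_0 = 1] = 1/π_1 = 3

For an irreducible recurrent Markov chain with stationary distribution π, E[T_i | X_0 = i] = 1/π_i (Kac's formula). Here π_1 = (7/15)/(14/15 + 7/15) = (7/15)/(7/5) = 1/3, so E[T_1 | X_0 = 1] = 1/π_1 = (14/15 + 7/15)/(7/15) = (7/5)/(7/15) = 3.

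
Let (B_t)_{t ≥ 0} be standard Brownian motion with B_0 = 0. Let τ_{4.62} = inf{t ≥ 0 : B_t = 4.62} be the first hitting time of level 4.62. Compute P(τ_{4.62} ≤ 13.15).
P(τ_{4.62} ≤ 13.15) = 2(1 − Φ(4.62/√13.15)) = 2(1 − Φ(1.2740)) ≈ 0.2027

By the reflection principle for standard BM, P(τ_b ≤ t) = 2 · P(B_t ≥ b). Since B_t ~ N(0, t), P(B_t ≥ 4.62) = 1 − Φ(4.62/√t) = 1 − Φ(4.62/√13.15) = 1 − Φ(1.2740) ≈ 0.10133. Doubling: P(τ_{4.62} ≤ 13.15) ≈ 2 · 0.10133 = 0.20266 ≈ 0.2027.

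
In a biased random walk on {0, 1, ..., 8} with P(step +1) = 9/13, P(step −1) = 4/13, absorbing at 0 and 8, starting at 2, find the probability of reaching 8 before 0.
P(hit 8 before 0) = (1 − (4/9)^2) / (1 − (4/9)^8) = 531441/661249

Let u_k denote P(reach 8 before 0 | start at k). Boundary: u_0 = 0, u_8 = 1. Recurrence: u_k = 9/13·u_{k+1} + 4/13·u_{k-1} for 1 ≤ k ≤ 7. Try u_k = A + B·r^k with r = q/p = (4/13)/(9/13) = 4/9. Substitution satisfies the recurrence; boundary conditions give:
  u_k = (1 − r^k) / (1 − r^N) = (1 − (4/9)^2) / (1 − (4/9)^8) = 531441/661249.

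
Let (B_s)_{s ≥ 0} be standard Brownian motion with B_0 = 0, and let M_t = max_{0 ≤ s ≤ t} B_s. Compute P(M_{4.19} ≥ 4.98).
P(M_{4.19} ≥ 4.98) = 2·P(B_{4.19} ≥ 4.98) = 2(1 − Φ(4.98/√4.19)) ≈ 0.0150

By the reflection principle for Brownian motion, P(M_t ≥ a) = 2 · P(B_t ≥ a) for a ≥ 0. Since B_t ~ N(0, t), P(B_t ≥ 4.98) = 1 − Φ(4.98/√t) = 1 − Φ(4.98/√4.19) = 1 − Φ(2.4329). So
  P(M_{4.19} ≥ 4.98) = 2(1 − Φ(2.4329)) ≈ 0.0150.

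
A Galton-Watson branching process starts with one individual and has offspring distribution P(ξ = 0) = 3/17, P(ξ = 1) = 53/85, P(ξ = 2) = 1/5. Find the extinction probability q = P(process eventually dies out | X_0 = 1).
q = 15/17

The pgf is f(s) = 3/17 + 53/85·s + 1/5·s². The extinction probability q is the smallest fixed point of f in [0, 1]. Setting s = f(s):
  1/5·s² + (53/85 − 1)·s + 3/17 = 0
  1/5·s² − (3/17 + 1/5)·s + 3/17 = 0
which factors as (s − 1)·(1/5·s − 3/17) = 0, giving roots s = 1 and s = (3/17)/(1/5) = 15/17.
Mean offspring μ = 53/85 + 2·1/5 = 87/85 > 1 (supercritical), so q < 1. The extinction probability is the smaller root: q = (3/17)/(1/5) = 15/17.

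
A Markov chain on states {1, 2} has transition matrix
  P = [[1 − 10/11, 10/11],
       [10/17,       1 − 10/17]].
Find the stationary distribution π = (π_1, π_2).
π_1 = 11/28, π_2 = 17/28

Solve πP = π with π_1 + π_2 = 1. From πP = π: π_1 · (1 − 10/11) + π_2 · 10/17 = π_1 ⇒ π_2 · 10/17 = π_1 · 10/11 ⇒ π_2/π_1 = (10/11)/(10/17) = 17/11. Together with π_1 + π_2 = 1:
  π_1 = (10/17)/(10/11 + 10/17) = (10/17)/(280/187) = 11/28,
  π_2 = (10/11)/(10/11 + 10/17) = (10/11)/(280/187) = 17/28.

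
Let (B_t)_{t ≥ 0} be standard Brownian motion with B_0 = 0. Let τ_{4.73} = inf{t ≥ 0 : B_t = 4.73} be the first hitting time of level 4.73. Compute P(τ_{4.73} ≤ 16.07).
P(τ_{4.73} ≤ 16.07) = 2(1 − Φ(4.73/√16.07)) = 2(1 − Φ(1.1799)) ≈ 0.2380

By the reflection principle for standard BM, P(τ_b ≤ t) = 2 · P(B_t ≥ b). Since B_t ~ N(0, t), P(B_t ≥ 4.73) = 1 − Φ(4.73/√t) = 1 − Φ(4.73/√16.07) = 1 − Φ(1.1799) ≈ 0.11902. Doubling: P(τ_{4.73} ≤ 16.07) ≈ 2 · 0.11902 = 0.23804 ≈ 0.2380.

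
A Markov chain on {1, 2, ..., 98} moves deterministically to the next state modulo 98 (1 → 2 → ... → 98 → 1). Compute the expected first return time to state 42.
E[T_42 | X_0 = 42] = 98

The chain cycles deterministically, so starting at state 42 it returns in exactly 98 steps. Equivalently, the stationary distribution is uniform π_j = 1/98 for every state j, so by Kac's formula E[T_42] = 1/π_42 = 98.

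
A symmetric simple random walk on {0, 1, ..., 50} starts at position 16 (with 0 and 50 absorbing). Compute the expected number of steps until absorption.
E[τ | X_0 = 16] = 544

Let v_k = E[τ | X_0 = k]. Boundary: v_0 = v_50 = 0. Recurrence: v_k = 1 + (v_{k-1} + v_{k+1})/2 for 1 ≤ k ≤ 49. The particular solution to v_k − (v_{k-1} + v_{k+1})/2 = 1 is v_k = −k^2. Adding homogeneous solution A + B k and matching boundaries gives v_k = k (50 − k). Substituting k = 16: v_16 = 16 · 34 = 544.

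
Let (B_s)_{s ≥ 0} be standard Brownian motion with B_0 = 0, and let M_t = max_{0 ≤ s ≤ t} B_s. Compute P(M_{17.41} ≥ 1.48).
P(M_{17.41} ≥ 1.48) = 2·P(B_{17.41} ≥ 1.48) = 2(1 − Φ(1.48/√17.41)) ≈ 0.7228

By the reflection principle for Brownian motion, P(M_t ≥ a) = 2 · P(B_t ≥ a) for a ≥ 0. Since B_t ~ N(0, t), P(B_t ≥ 1.48) = 1 − Φ(1.48/√t) = 1 − Φ(1.48/√17.41) = 1 − Φ(0.3547). So
  P(M_{17.41} ≥ 1.48) = 2(1 − Φ(0.3547)) ≈ 0.7228.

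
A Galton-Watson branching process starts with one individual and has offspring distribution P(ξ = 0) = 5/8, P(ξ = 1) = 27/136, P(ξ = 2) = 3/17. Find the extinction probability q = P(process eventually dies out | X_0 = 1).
q = 1

Mean offspring μ = 0·5/8 + 1·27/136 + 2·3/17 = 75/136 ≤ 1. For μ ≤ 1 with offspring not concentrated at 1, the Galton-Watson process goes extinct almost surely, so q = 1.
(Algebraic check: The pgf is f(s) = 5/8 + 27/136·s + 3/17·s². The extinction probability q is the smallest fixed point of f in [0, 1]. Setting s = f(s):
  3/17·s² + (27/136 − 1)·s + 5/8 = 0
  3/17·s² − (5/8 + 3/17)·s + 5/8 = 0
which factors as (s − 1)·(3/17·s − 5/8) = 0, giving roots s = 1 and s = (5/8)/(3/17) = 85/24. Since 85/24 ≥ 1, the smallest root in [0, 1] is s = 1.)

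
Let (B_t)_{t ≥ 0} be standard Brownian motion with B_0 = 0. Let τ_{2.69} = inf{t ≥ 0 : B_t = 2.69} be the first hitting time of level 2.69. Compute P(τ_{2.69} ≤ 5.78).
P(τ_{2.69} ≤ 5.78) = 2(1 − Φ(2.69/√5.78)) = 2(1 − Φ(1.1189)) ≈ 0.2632

By the reflection principle for standard BM, P(τ_b ≤ t) = 2 · P(B_t ≥ b). Since B_t ~ N(0, t), P(B_t ≥ 2.69) = 1 − Φ(2.69/√t) = 1 − Φ(2.69/√5.78) = 1 − Φ(1.1189) ≈ 0.13159. Doubling: P(τ_{2.69} ≤ 5.78) ≈ 2 · 0.13159 = 0.26318 ≈ 0.2632.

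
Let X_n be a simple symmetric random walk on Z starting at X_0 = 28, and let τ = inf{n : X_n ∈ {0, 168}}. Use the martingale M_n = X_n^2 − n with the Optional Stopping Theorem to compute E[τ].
E[τ] = 3920

M_n = X_n^2 − n is a martingale (since E[X_{n+1}^2 | F_n] = X_n^2 + 1). By OST (τ has finite mean in a bounded region), E[M_τ] = E[M_0] = X_0^2 − 0 = 28^2 = 784. Also E[M_τ] = E[X_τ^2] − E[τ]. The walk exits at 0 or 168, with P(hit 168 first) = 28/168, so E[X_τ^2] = 168^2 · 28/168 + 0 = 4704. Thus E[τ] = E[X_τ^2] − E[M_τ] = 4704 − 784 = 3920 = 28(168 − 28) = 3920.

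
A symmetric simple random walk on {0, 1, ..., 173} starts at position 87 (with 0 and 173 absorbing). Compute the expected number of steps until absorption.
E[τ | X_0 = 87] = 7482

Let v_k = E[τ | X_0 = k]. Boundary: v_0 = v_173 = 0. Recurrence: v_k = 1 + (v_{k-1} + v_{k+1})/2 for 1 ≤ k ≤ 172. The particular solution to v_k − (v_{k-1} + v_{k+1})/2 = 1 is v_k = −k^2. Adding homogeneous solution A + B k and matching boundaries gives v_k = k (173 − k). Substituting k = 87: v_87 = 87 · 86 = 7482.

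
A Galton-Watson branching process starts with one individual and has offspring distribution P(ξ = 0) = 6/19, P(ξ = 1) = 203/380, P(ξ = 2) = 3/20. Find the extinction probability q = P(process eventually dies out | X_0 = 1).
q = 1

Mean offspring μ = 0·6/19 + 1·203/380 + 2·3/20 = 317/380 ≤ 1. For μ ≤ 1 with offspring not concentrated at 1, the Galton-Watson process goes extinct almost surely, so q = 1.
(Algebraic check: The pgf is f(s) = 6/19 + 203/380·s + 3/20·s². The extinction probability q is the smallest fixed point of f in [0, 1]. Setting s = f(s):
  3/20·s² + (203/380 − 1)·s + 6/19 = 0
  3/20·s² − (6/19 + 3/20)·s + 6/19 = 0
which factors as (s − 1)·(3/20·s − 6/19) = 0, giving roots s = 1 and s = (6/19)/(3/20) = 40/19. Since 40/19 ≥ 1, the smallest root in [0, 1] is s = 1.)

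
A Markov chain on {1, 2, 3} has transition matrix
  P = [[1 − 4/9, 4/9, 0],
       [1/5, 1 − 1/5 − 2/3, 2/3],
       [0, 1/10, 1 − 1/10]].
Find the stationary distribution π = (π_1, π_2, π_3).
π = (27/487, 60/487, 400/487)

This is a birth-death chain on three states, which satisfies detailed balance: π_1 · P_{12} = π_2 · P_{21} and π_2 · P_{23} = π_3 · P_{32}.
From π_1 · 4/9 = π_2 · 1/5: π_2/π_1 = (4/9)/(1/5) = 20/9.
From π_2 · 2/3 = π_3 · 1/10: π_3/π_2 = (2/3)/(1/10) = 20/3.
Take π_1 proportional to 1; then unnormalized π = (1, 20/9, 400/27). Normalize by dividing by the sum 487/27:
  π = (27/487, 60/487, 400/487).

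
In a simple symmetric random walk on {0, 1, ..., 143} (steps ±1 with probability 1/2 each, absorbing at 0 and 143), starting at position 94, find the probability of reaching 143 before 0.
P(hit 143 before 0) = 94/143

Let u_k = P(hit 143 before 0 | start at k). Then u_0 = 0, u_143 = 1, and u_k = u_{k-1}/2 + u_{k+1}/2 for 1 ≤ k ≤ 142. This harmonic recurrence is solved by u_k = k/143, giving u_94 = 94/143.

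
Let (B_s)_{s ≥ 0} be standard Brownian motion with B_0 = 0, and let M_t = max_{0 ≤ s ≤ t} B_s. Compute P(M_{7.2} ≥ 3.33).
P(M_{7.2} ≥ 3.33) = 2·P(B_{7.2} ≥ 3.33) = 2(1 − Φ(3.33/√7.2)) ≈ 0.2146

By the reflection principle for Brownian motion, P(M_t ≥ a) = 2 · P(B_t ≥ a) for a ≥ 0. Since B_t ~ N(0, t), P(B_t ≥ 3.33) = 1 − Φ(3.33/√t) = 1 − Φ(3.33/√7.2) = 1 − Φ(1.2410). So
  P(M_{7.2} ≥ 3.33) = 2(1 − Φ(1.2410)) ≈ 0.2146.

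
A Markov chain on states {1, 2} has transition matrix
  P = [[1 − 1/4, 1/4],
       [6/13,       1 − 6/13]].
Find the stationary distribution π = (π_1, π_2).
π_1 = 24/37, π_2 = 13/37

Solve πP = π with π_1 + π_2 = 1. From πP = π: π_1 · (1 − 1/4) + π_2 · 6/13 = π_1 ⇒ π_2 · 6/13 = π_1 · 1/4 ⇒ π_2/π_1 = (1/4)/(6/13) = 13/24. Together with π_1 + π_2 = 1:
  π_1 = (6/13)/(1/4 + 6/13) = (6/13)/(37/52) = 24/37,
  π_2 = (1/4)/(1/4 + 6/13) = (1/4)/(37/52) = 13/37.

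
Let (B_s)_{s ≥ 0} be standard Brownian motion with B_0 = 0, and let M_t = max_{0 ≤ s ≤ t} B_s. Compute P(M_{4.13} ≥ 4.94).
P(M_{4.13} ≥ 4.94) = 2·P(B_{4.13} ≥ 4.94) = 2(1 − Φ(4.94/√4.13)) ≈ 0.0151

By the reflection principle for Brownian motion, P(M_t ≥ a) = 2 · P(B_t ≥ a) for a ≥ 0. Since B_t ~ N(0, t), P(B_t ≥ 4.94) = 1 − Φ(4.94/√t) = 1 − Φ(4.94/√4.13) = 1 − Φ(2.4308). So
  P(M_{4.13} ≥ 4.94) = 2(1 − Φ(2.4308)) ≈ 0.0151.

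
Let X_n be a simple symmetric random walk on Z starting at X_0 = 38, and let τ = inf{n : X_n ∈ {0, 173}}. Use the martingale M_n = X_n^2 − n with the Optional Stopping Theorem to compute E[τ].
E[τ] = 5130

M_n = X_n^2 − n is a martingale (since E[X_{n+1}^2 | F_n] = X_n^2 + 1). By OST (τ has finite mean in a bounded region), E[M_τ] = E[M_0] = X_0^2 − 0 = 38^2 = 1444. Also E[M_τ] = E[X_τ^2] − E[τ]. The walk exits at 0 or 173, with P(hit 173 first) = 38/173, so E[X_τ^2] = 173^2 · 38/173 + 0 = 6574. Thus E[τ] = E[X_τ^2] − E[M_τ] = 6574 − 1444 = 5130 = 38(173 − 38) = 5130.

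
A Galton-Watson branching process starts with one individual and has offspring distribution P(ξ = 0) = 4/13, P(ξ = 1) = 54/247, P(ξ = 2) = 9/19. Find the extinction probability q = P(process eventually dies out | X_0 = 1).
q = 76/117

The pgf is f(s) = 4/13 + 54/247·s + 9/19·s². The extinction probability q is the smallest fixed point of f in [0, 1]. Setting s = f(s):
  9/19·s² + (54/247 − 1)·s + 4/13 = 0
  9/19·s² − (4/13 + 9/19)·s + 4/13 = 0
which factors as (s − 1)·(9/19·s − 4/13) = 0, giving roots s = 1 and s = (4/13)/(9/19) = 76/117.
Mean offspring μ = 54/247 + 2·9/19 = 288/247 > 1 (supercritical), so q < 1. The extinction probability is the smaller root: q = (4/13)/(9/19) = 76/117.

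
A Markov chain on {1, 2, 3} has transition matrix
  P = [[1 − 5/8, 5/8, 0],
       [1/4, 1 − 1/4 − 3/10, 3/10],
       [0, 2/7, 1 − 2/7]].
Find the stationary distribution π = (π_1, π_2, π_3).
π = (8/49, 20/49, 3/7)

This is a birth-death chain on three states, which satisfies detailed balance: π_1 · P_{12} = π_2 · P_{21} and π_2 · P_{23} = π_3 · P_{32}.
From π_1 · 5/8 = π_2 · 1/4: π_2/π_1 = (5/8)/(1/4) = 5/2.
From π_2 · 3/10 = π_3 · 2/7: π_3/π_2 = (3/10)/(2/7) = 21/20.
Take π_1 proportional to 1; then unnormalized π = (1, 5/2, 21/8). Normalize by dividing by the sum 49/8:
  π = (8/49, 20/49, 3/7).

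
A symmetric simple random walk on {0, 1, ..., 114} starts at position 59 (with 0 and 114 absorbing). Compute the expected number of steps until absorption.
E[τ | X_0 = 59] = 3245

Let v_k = E[τ | X_0 = k]. Boundary: v_0 = v_114 = 0. Recurrence: v_k = 1 + (v_{k-1} + v_{k+1})/2 for 1 ≤ k ≤ 113. The particular solution to v_k − (v_{k-1} + v_{k+1})/2 = 1 is v_k = −k^2. Adding homogeneous solution A + B k and matching boundaries gives v_k = k (114 − k). Substituting k = 59: v_59 = 59 · 55 = 3245.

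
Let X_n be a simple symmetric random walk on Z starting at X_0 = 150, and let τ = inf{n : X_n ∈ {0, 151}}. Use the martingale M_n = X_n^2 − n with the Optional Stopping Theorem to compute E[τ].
E[τ] = 150

M_n = X_n^2 − n is a martingale (since E[X_{n+1}^2 | F_n] = X_n^2 + 1). By OST (τ has finite mean in a bounded region), E[M_τ] = E[M_0] = X_0^2 − 0 = 150^2 = 22500. Also E[M_τ] = E[X_τ^2] − E[τ]. The walk exits at 0 or 151, with P(hit 151 first) = 150/151, so E[X_τ^2] = 151^2 · 150/151 + 0 = 22650. Thus E[τ] = E[X_τ^2] − E[M_τ] = 22650 − 22500 = 150 = 150(151 − 150) = 150.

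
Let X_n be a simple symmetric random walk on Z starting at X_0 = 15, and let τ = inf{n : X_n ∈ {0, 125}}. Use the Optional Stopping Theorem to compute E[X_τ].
E[X_τ] = 15

X_n is a martingale and τ is a bounded-mean stopping time (indeed τ is finite a.s. with bounded expectation since the walk is in a bounded region). By the OST, E[X_τ] = E[X_0] = 15. Equivalently: E[X_τ] = 125 · P(hit 125 first) + 0 · P(hit 0 first) = 125 · (15/125) = 15.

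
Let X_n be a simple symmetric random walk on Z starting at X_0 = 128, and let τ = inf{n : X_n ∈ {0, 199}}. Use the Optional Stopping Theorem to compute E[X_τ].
E[X_τ] = 128

X_n is a martingale and τ is a bounded-mean stopping time (indeed τ is finite a.s. with bounded expectation since the walk is in a bounded region). By the OST, E[X_τ] = E[X_0] = 128. Equivalently: E[X_τ] = 199 · P(hit 199 first) + 0 · P(hit 0 first) = 199 · (128/199) = 128.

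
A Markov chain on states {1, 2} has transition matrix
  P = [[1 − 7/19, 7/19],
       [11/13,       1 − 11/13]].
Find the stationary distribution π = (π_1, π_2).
π_1 = 209/300, π_2 = 91/300

Solve πP = π with π_1 + π_2 = 1. From πP = π: π_1 · (1 − 7/19) + π_2 · 11/13 = π_1 ⇒ π_2 · 11/13 = π_1 · 7/19 ⇒ π_2/π_1 = (7/19)/(11/13) = 91/209. Together with π_1 + π_2 = 1:
  π_1 = (11/13)/(7/19 + 11/13) = (11/13)/(300/247) = 209/300,
  π_2 = (7/19)/(7/19 + 11/13) = (7/19)/(300/247) = 91/300.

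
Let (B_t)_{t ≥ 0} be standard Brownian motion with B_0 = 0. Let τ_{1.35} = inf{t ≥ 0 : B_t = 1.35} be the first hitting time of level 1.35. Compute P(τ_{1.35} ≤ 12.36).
P(τ_{1.35} ≤ 12.36) = 2(1 − Φ(1.35/√12.36)) = 2(1 − Φ(0.3840)) ≈ 0.7010

By the reflection principle for standard BM, P(τ_b ≤ t) = 2 · P(B_t ≥ b). Since B_t ~ N(0, t), P(B_t ≥ 1.35) = 1 − Φ(1.35/√t) = 1 − Φ(1.35/√12.36) = 1 − Φ(0.3840) ≈ 0.35049. Doubling: P(τ_{1.35} ≤ 12.36) ≈ 2 · 0.35049 = 0.70098 ≈ 0.7010.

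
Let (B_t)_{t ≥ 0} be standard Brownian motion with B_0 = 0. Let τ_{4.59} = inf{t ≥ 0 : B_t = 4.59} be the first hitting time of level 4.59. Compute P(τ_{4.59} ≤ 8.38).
P(τ_{4.59} ≤ 8.38) = 2(1 − Φ(4.59/√8.38)) = 2(1 − Φ(1.5856)) ≈ 0.1128

By the reflection principle for standard BM, P(τ_b ≤ t) = 2 · P(B_t ≥ b). Since B_t ~ N(0, t), P(B_t ≥ 4.59) = 1 − Φ(4.59/√t) = 1 − Φ(4.59/√8.38) = 1 − Φ(1.5856) ≈ 0.05642. Doubling: P(τ_{4.59} ≤ 8.38) ≈ 2 · 0.05642 = 0.11284 ≈ 0.1128.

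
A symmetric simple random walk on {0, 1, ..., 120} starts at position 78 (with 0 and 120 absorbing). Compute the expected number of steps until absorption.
E[τ | X_0 = 78] = 3276

Let v_k = E[τ | X_0 = k]. Boundary: v_0 = v_120 = 0. Recurrence: v_k = 1 + (v_{k-1} + v_{k+1})/2 for 1 ≤ k ≤ 119. The particular solution to v_k − (v_{k-1} + v_{k+1})/2 = 1 is v_k = −k^2. Adding homogeneous solution A + B k and matching boundaries gives v_k = k (120 − k). Substituting k = 78: v_78 = 78 · 42 = 3276.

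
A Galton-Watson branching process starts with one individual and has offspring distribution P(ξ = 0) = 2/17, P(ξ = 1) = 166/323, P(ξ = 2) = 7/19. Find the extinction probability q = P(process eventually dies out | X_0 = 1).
q = 38/119

The pgf is f(s) = 2/17 + 166/323·s + 7/19·s². The extinction probability q is the smallest fixed point of f in [0, 1]. Setting s = f(s):
  7/19·s² + (166/323 − 1)·s + 2/17 = 0
  7/19·s² − (2/17 + 7/19)·s + 2/17 = 0
which factors as (s − 1)·(7/19·s − 2/17) = 0, giving roots s = 1 and s = (2/17)/(7/19) = 38/119.
Mean offspring μ = 166/323 + 2·7/19 = 404/323 > 1 (supercritical), so q < 1. The extinction probability is the smaller root: q = (2/17)/(7/19) = 38/119.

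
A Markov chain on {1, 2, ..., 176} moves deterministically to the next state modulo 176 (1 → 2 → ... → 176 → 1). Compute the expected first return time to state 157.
E[T_157 | X_0 = 157] = 176

The chain cycles deterministically, so starting at state 157 it returns in exactly 176 steps. Equivalently, the stationary distribution is uniform π_j = 1/176 for every state j, so by Kac's formula E[T_157] = 1/π_157 = 176.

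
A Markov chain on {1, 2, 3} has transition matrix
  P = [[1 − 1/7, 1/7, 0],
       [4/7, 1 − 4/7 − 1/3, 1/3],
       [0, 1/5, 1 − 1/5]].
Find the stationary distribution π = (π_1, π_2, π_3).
π = (3/5, 3/20, 1/4)

This is a birth-death chain on three states, which satisfies detailed balance: π_1 · P_{12} = π_2 · P_{21} and π_2 · P_{23} = π_3 · P_{32}.
From π_1 · 1/7 = π_2 · 4/7: π_2/π_1 = (1/7)/(4/7) = 1/4.
From π_2 · 1/3 = π_3 · 1/5: π_3/π_2 = (1/3)/(1/5) = 5/3.
Take π_1 proportional to 1; then unnormalized π = (1, 1/4, 5/12). Normalize by dividing by the sum 5/3:
  π = (3/5, 3/20, 1/4).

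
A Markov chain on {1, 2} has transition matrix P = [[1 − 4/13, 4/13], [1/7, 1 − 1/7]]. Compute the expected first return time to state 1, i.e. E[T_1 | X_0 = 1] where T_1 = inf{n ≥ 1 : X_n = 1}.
E[T_1 | X_0 = 1] = 1/π_1 = 41/13

For an irreducible recurrent Markov chain with stationary distribution π, E[T_i | X_0 = i] = 1/π_i (Kac's formula). Here π_1 = (1/7)/(4/13 + 1/7) = (1/7)/(41/91) = 13/41, so E[T_1 | X_0 = 1] = 1/π_1 = (4/13 + 1/7)/(1/7) = (41/91)/(1/7) = 41/13.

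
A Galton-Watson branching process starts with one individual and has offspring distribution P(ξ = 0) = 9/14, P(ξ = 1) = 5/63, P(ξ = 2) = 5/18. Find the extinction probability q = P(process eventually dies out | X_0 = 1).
q = 1

Mean offspring μ = 0·9/14 + 1·5/63 + 2·5/18 = 40/63 ≤ 1. For μ ≤ 1 with offspring not concentrated at 1, the Galton-Watson process goes extinct almost surely, so q = 1.
(Algebraic check: The pgf is f(s) = 9/14 + 5/63·s + 5/18·s². The extinction probability q is the smallest fixed point of f in [0, 1]. Setting s = f(s):
  5/18·s² + (5/63 − 1)·s + 9/14 = 0
  5/18·s² − (9/14 + 5/18)·s + 9/14 = 0
which factors as (s − 1)·(5/18·s − 9/14) = 0, giving roots s = 1 and s = (9/14)/(5/18) = 81/35. Since 81/35 ≥ 1, the smallest root in [0, 1] is s = 1.)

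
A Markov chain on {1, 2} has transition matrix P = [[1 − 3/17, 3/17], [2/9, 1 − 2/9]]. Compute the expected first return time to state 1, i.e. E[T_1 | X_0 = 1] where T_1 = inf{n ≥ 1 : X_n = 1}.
E[T_1 | X_0 = 1] = 1/π_1 = 61/34

For an irreducible recurrent Markov chain with stationary distribution π, E[T_i | X_0 = i] = 1/π_i (Kac's formula). Here π_1 = (2/9)/(3/17 + 2/9) = (2/9)/(61/153) = 34/61, so E[T_1 | X_0 = 1] = 1/π_1 = (3/17 + 2/9)/(2/9) = (61/153)/(2/9) = 61/34.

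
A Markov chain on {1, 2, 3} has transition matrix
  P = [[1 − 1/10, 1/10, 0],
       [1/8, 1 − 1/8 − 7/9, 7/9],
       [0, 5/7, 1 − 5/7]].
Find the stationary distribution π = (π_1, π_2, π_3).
π = (225/601, 180/601, 196/601)

This is a birth-death chain on three states, which satisfies detailed balance: π_1 · P_{12} = π_2 · P_{21} and π_2 · P_{23} = π_3 · P_{32}.
From π_1 · 1/10 = π_2 · 1/8: π_2/π_1 = (1/10)/(1/8) = 4/5.
From π_2 · 7/9 = π_3 · 5/7: π_3/π_2 = (7/9)/(5/7) = 49/45.
Take π_1 proportional to 1; then unnormalized π = (1, 4/5, 196/225). Normalize by dividing by the sum 601/225:
  π = (225/601, 180/601, 196/601).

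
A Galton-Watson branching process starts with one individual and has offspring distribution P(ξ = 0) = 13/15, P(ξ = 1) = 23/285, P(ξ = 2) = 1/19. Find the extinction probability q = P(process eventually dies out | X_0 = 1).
q = 1

Mean offspring μ = 0·13/15 + 1·23/285 + 2·1/19 = 53/285 ≤ 1. For μ ≤ 1 with offspring not concentrated at 1, the Galton-Watson process goes extinct almost surely, so q = 1.
(Algebraic check: The pgf is f(s) = 13/15 + 23/285·s + 1/19·s². The extinction probability q is the smallest fixed point of f in [0, 1]. Setting s = f(s):
  1/19·s² + (23/285 − 1)·s + 13/15 = 0
  1/19·s² − (13/15 + 1/19)·s + 13/15 = 0
which factors as (s − 1)·(1/19·s − 13/15) = 0, giving roots s = 1 and s = (13/15)/(1/19) = 247/15. Since 247/15 ≥ 1, the smallest root in [0, 1] is s = 1.)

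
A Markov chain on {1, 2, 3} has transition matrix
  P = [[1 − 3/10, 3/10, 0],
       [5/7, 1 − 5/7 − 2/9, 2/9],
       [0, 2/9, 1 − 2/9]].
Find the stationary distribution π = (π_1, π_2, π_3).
π = (25/46, 21/92, 21/92)

This is a birth-death chain on three states, which satisfies detailed balance: π_1 · P_{12} = π_2 · P_{21} and π_2 · P_{23} = π_3 · P_{32}.
From π_1 · 3/10 = π_2 · 5/7: π_2/π_1 = (3/10)/(5/7) = 21/50.
From π_2 · 2/9 = π_3 · 2/9: π_3/π_2 = (2/9)/(2/9) = 1.
Take π_1 proportional to 1; then unnormalized π = (1, 21/50, 21/50). Normalize by dividing by the sum 46/25:
  π = (25/46, 21/92, 21/92).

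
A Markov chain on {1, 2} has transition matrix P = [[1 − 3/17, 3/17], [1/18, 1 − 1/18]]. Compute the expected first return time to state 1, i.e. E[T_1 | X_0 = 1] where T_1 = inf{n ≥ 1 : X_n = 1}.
E[T_1 | X_0 = 1] = 1/π_1 = 71/17

For an irreducible recurrent Markov chain with stationary distribution π, E[T_i | X_0 = i] = 1/π_i (Kac's formula). Here π_1 = (1/18)/(3/17 + 1/18) = (1/18)/(71/306) = 17/71, so E[T_1 | X_0 = 1] = 1/π_1 = (3/17 + 1/18)/(1/18) = (71/306)/(1/18) = 71/17.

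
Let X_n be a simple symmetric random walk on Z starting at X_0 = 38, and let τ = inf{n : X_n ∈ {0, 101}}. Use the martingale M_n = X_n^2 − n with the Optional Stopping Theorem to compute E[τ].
E[τ] = 2394

M_n = X_n^2 − n is a martingale (since E[X_{n+1}^2 | F_n] = X_n^2 + 1). By OST (τ has finite mean in a bounded region), E[M_τ] = E[M_0] = X_0^2 − 0 = 38^2 = 1444. Also E[M_τ] = E[X_τ^2] − E[τ]. The walk exits at 0 or 101, with P(hit 101 first) = 38/101, so E[X_τ^2] = 101^2 · 38/101 + 0 = 3838. Thus E[τ] = E[X_τ^2] − E[M_τ] = 3838 − 1444 = 2394 = 38(101 − 38) = 2394.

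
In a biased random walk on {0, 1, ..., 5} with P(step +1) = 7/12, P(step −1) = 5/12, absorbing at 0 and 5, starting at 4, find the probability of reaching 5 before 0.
P(hit 5 before 0) = (1 − (5/7)^4) / (1 − (5/7)^5) = 6216/6841

Let u_k denote P(reach 5 before 0 | start at k). Boundary: u_0 = 0, u_5 = 1. Recurrence: u_k = 7/12·u_{k+1} + 5/12·u_{k-1} for 1 ≤ k ≤ 4. Try u_k = A + B·r^k with r = q/p = (5/12)/(7/12) = 5/7. Substitution satisfies the recurrence; boundary conditions give:
  u_k = (1 − r^k) / (1 − r^N) = (1 − (5/7)^4) / (1 − (5/7)^5) = 6216/6841.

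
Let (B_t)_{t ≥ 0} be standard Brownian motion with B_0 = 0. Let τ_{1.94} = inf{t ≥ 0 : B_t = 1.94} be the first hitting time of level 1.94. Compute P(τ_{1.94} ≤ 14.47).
P(τ_{1.94} ≤ 14.47) = 2(1 − Φ(1.94/√14.47)) = 2(1 − Φ(0.5100)) ≈ 0.6101

By the reflection principle for standard BM, P(τ_b ≤ t) = 2 · P(B_t ≥ b). Since B_t ~ N(0, t), P(B_t ≥ 1.94) = 1 − Φ(1.94/√t) = 1 − Φ(1.94/√14.47) = 1 − Φ(0.5100) ≈ 0.30503. Doubling: P(τ_{1.94} ≤ 14.47) ≈ 2 · 0.30503 = 0.61006 ≈ 0.6101.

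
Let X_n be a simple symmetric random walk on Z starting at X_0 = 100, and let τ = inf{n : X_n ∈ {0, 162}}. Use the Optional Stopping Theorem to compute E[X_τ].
E[X_τ] = 100

X_n is a martingale and τ is a bounded-mean stopping time (indeed τ is finite a.s. with bounded expectation since the walk is in a bounded region). By the OST, E[X_τ] = E[X_0] = 100. Equivalently: E[X_τ] = 162 · P(hit 162 first) + 0 · P(hit 0 first) = 162 · (100/162) = 100.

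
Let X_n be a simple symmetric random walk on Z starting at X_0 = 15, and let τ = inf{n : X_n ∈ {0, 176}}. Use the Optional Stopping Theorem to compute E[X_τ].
E[X_τ] = 15

X_n is a martingale and τ is a bounded-mean stopping time (indeed τ is finite a.s. with bounded expectation since the walk is in a bounded region). By the OST, E[X_τ] = E[X_0] = 15. Equivalently: E[X_τ] = 176 · P(hit 176 first) + 0 · P(hit 0 first) = 176 · (15/176) = 15.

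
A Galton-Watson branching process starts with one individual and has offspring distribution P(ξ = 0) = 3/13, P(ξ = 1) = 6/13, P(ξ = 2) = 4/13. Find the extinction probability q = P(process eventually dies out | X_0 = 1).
q = 3/4

The pgf is f(s) = 3/13 + 6/13·s + 4/13·s². The extinction probability q is the smallest fixed point of f in [0, 1]. Setting s = f(s):
  4/13·s² + (6/13 − 1)·s + 3/13 = 0
  4/13·s² − (3/13 + 4/13)·s + 3/13 = 0
which factors as (s − 1)·(4/13·s − 3/13) = 0, giving roots s = 1 and s = (3/13)/(4/13) = 3/4.
Mean offspring μ = 6/13 + 2·4/13 = 14/13 > 1 (supercritical), so q < 1. The extinction probability is the smaller root: q = (3/13)/(4/13) = 3/4.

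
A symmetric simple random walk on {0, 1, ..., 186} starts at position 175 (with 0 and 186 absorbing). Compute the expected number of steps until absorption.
E[τ | X_0 = 175] = 1925

Let v_k = E[τ | X_0 = k]. Boundary: v_0 = v_186 = 0. Recurrence: v_k = 1 + (v_{k-1} + v_{k+1})/2 for 1 ≤ k ≤ 185. The particular solution to v_k − (v_{k-1} + v_{k+1})/2 = 1 is v_k = −k^2. Adding homogeneous solution A + B k and matching boundaries gives v_k = k (186 − k). Substituting k = 175: v_175 = 175 · 11 = 1925.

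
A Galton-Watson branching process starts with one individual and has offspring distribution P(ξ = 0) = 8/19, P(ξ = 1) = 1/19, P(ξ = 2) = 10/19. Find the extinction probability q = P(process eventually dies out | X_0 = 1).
q = 4/5

The pgf is f(s) = 8/19 + 1/19·s + 10/19·s². The extinction probability q is the smallest fixed point of f in [0, 1]. Setting s = f(s):
  10/19·s² + (1/19 − 1)·s + 8/19 = 0
  10/19·s² − (8/19 + 10/19)·s + 8/19 = 0
which factors as (s − 1)·(10/19·s − 8/19) = 0, giving roots s = 1 and s = (8/19)/(10/19) = 4/5.
Mean offspring μ = 1/19 + 2·10/19 = 21/19 > 1 (supercritical), so q < 1. The extinction probability is the smaller root: q = (8/19)/(10/19) = 4/5.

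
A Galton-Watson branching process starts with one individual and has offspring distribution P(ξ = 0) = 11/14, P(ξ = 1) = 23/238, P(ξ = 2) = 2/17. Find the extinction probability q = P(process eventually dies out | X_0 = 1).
q = 1

Mean offspring μ = 0·11/14 + 1·23/238 + 2·2/17 = 79/238 ≤ 1. For μ ≤ 1 with offspring not concentrated at 1, the Galton-Watson process goes extinct almost surely, so q = 1.
(Algebraic check: The pgf is f(s) = 11/14 + 23/238·s + 2/17·s². The extinction probability q is the smallest fixed point of f in [0, 1]. Setting s = f(s):
  2/17·s² + (23/238 − 1)·s + 11/14 = 0
  2/17·s² − (11/14 + 2/17)·s + 11/14 = 0
which factors as (s − 1)·(2/17·s − 11/14) = 0, giving roots s = 1 and s = (11/14)/(2/17) = 187/28. Since 187/28 ≥ 1, the smallest root in [0, 1] is s = 1.)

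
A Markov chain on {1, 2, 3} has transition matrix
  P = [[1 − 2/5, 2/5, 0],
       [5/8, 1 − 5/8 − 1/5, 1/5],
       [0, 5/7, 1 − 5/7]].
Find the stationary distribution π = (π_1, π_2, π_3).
π = (625/1137, 400/1137, 112/1137)

This is a birth-death chain on three states, which satisfies detailed balance: π_1 · P_{12} = π_2 · P_{21} and π_2 · P_{23} = π_3 · P_{32}.
From π_1 · 2/5 = π_2 · 5/8: π_2/π_1 = (2/5)/(5/8) = 16/25.
From π_2 · 1/5 = π_3 · 5/7: π_3/π_2 = (1/5)/(5/7) = 7/25.
Take π_1 proportional to 1; then unnormalized π = (1, 16/25, 112/625). Normalize by dividing by the sum 1137/625:
  π = (625/1137, 400/1137, 112/1137).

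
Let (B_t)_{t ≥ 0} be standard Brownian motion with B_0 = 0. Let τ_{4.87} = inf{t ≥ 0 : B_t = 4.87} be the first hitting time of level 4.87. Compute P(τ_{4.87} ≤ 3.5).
P(τ_{4.87} ≤ 3.5) = 2(1 − Φ(4.87/√3.5)) = 2(1 − Φ(2.6031)) ≈ 0.0092

By the reflection principle for standard BM, P(τ_b ≤ t) = 2 · P(B_t ≥ b). Since B_t ~ N(0, t), P(B_t ≥ 4.87) = 1 − Φ(4.87/√t) = 1 − Φ(4.87/√3.5) = 1 − Φ(2.6031) ≈ 0.00462. Doubling: P(τ_{4.87} ≤ 3.5) ≈ 2 · 0.00462 = 0.00924 ≈ 0.0092.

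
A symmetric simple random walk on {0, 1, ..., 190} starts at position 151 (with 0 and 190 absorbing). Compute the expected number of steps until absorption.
E[τ | X_0 = 151] = 5889

Let v_k = E[τ | X_0 = k]. Boundary: v_0 = v_190 = 0. Recurrence: v_k = 1 + (v_{k-1} + v_{k+1})/2 for 1 ≤ k ≤ 189. The particular solution to v_k − (v_{k-1} + v_{k+1})/2 = 1 is v_k = −k^2. Adding homogeneous solution A + B k and matching boundaries gives v_k = k (190 − k). Substituting k = 151: v_151 = 151 · 39 = 5889.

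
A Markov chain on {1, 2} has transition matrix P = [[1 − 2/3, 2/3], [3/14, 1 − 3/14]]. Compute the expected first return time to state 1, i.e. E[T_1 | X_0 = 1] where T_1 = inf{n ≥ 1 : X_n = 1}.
E[T_1 | X_0 = 1] = 1/π_1 = 37/9

For an irreducible recurrent Markov chain with stationary distribution π, E[T_i | X_0 = i] = 1/π_i (Kac's formula). Here π_1 = (3/14)/(2/3 + 3/14) = (3/14)/(37/42) = 9/37, so E[T_1 | X_0 = 1] = 1/π_1 = (2/3 + 3/14)/(3/14) = (37/42)/(3/14) = 37/9.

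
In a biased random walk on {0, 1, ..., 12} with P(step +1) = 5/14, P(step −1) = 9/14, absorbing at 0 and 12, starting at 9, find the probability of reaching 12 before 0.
P(hit 12 before 0) = (1 − (9/5)^9) / (1 − (9/5)^12) = 79773875/467194364

Let u_k denote P(reach 12 before 0 | start at k). Boundary: u_0 = 0, u_12 = 1. Recurrence: u_k = 5/14·u_{k+1} + 9/14·u_{k-1} for 1 ≤ k ≤ 11. Try u_k = A + B·r^k with r = q/p = (9/14)/(5/14) = 9/5. Substitution satisfies the recurrence; boundary conditions give:
  u_k = (1 − r^k) / (1 − r^N) = (1 − (9/5)^9) / (1 − (9/5)^12) = 79773875/467194364.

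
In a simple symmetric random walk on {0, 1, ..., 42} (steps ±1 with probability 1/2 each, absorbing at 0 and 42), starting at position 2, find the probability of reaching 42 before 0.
P(hit 42 before 0) = 2/42 = 1/21

Let u_k = P(hit 42 before 0 | start at k). Then u_0 = 0, u_42 = 1, and u_k = u_{k-1}/2 + u_{k+1}/2 for 1 ≤ k ≤ 41. This harmonic recurrence is solved by u_k = k/42, giving u_2 = 2/42 = 1/21.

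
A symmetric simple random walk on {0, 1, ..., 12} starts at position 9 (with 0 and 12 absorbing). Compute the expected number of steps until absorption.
E[τ | X_0 = 9] = 27

Let v_k = E[τ | X_0 = k]. Boundary: v_0 = v_12 = 0. Recurrence: v_k = 1 + (v_{k-1} + v_{k+1})/2 for 1 ≤ k ≤ 11. The particular solution to v_k − (v_{k-1} + v_{k+1})/2 = 1 is v_k = −k^2. Adding homogeneous solution A + B k and matching boundaries gives v_k = k (12 − k). Substituting k = 9: v_9 = 9 · 3 = 27.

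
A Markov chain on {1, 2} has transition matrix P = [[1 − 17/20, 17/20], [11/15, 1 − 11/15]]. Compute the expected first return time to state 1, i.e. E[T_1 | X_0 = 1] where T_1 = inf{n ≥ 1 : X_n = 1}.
E[T_1 | X_0 = 1] = 1/π_1 = 95/44

For an irreducible recurrent Markov chain with stationary distribution π, E[T_i | X_0 = i] = 1/π_i (Kac's formula). Here π_1 = (11/15)/(17/20 + 11/15) = (11/15)/(19/12) = 44/95, so E[T_1 | X_0 = 1] = 1/π_1 = (17/20 + 11/15)/(11/15) = (19/12)/(11/15) = 95/44.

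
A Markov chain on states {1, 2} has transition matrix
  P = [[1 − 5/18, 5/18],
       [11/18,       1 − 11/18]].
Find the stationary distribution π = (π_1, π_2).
π_1 = 11/16, π_2 = 5/16

Solve πP = π with π_1 + π_2 = 1. From πP = π: π_1 · (1 − 5/18) + π_2 · 11/18 = π_1 ⇒ π_2 · 11/18 = π_1 · 5/18 ⇒ π_2/π_1 = (5/18)/(11/18) = 5/11. Together with π_1 + π_2 = 1:
  π_1 = (11/18)/(5/18 + 11/18) = (11/18)/(8/9) = 11/16,
  π_2 = (5/18)/(5/18 + 11/18) = (5/18)/(8/9) = 5/16.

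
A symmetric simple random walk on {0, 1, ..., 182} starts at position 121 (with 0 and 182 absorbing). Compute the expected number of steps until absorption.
E[τ | X_0 = 121] = 7381

Let v_k = E[τ | X_0 = k]. Boundary: v_0 = v_182 = 0. Recurrence: v_k = 1 + (v_{k-1} + v_{k+1})/2 for 1 ≤ k ≤ 181. The particular solution to v_k − (v_{k-1} + v_{k+1})/2 = 1 is v_k = −k^2. Adding homogeneous solution A + B k and matching boundaries gives v_k = k (182 − k). Substituting k = 121: v_121 = 121 · 61 = 7381.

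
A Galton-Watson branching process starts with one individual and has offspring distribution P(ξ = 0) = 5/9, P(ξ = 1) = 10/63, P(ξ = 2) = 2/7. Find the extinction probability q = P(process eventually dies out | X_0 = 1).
q = 1

Mean offspring μ = 0·5/9 + 1·10/63 + 2·2/7 = 46/63 ≤ 1. For μ ≤ 1 with offspring not concentrated at 1, the Galton-Watson process goes extinct almost surely, so q = 1.
(Algebraic check: The pgf is f(s) = 5/9 + 10/63·s + 2/7·s². The extinction probability q is the smallest fixed point of f in [0, 1]. Setting s = f(s):
  2/7·s² + (10/63 − 1)·s + 5/9 = 0
  2/7·s² − (5/9 + 2/7)·s + 5/9 = 0
which factors as (s − 1)·(2/7·s − 5/9) = 0, giving roots s = 1 and s = (5/9)/(2/7) = 35/18. Since 35/18 ≥ 1, the smallest root in [0, 1] is s = 1.)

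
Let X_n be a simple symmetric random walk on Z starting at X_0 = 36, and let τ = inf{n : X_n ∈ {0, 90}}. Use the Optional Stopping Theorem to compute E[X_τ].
E[X_τ] = 36

X_n is a martingale and τ is a bounded-mean stopping time (indeed τ is finite a.s. with bounded expectation since the walk is in a bounded region). By the OST, E[X_τ] = E[X_0] = 36. Equivalently: E[X_τ] = 90 · P(hit 90 first) + 0 · P(hit 0 first) = 90 · (36/90) = 36.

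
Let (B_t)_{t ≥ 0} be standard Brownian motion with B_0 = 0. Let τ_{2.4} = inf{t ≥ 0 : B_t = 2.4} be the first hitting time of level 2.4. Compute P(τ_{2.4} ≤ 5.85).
P(τ_{2.4} ≤ 5.85) = 2(1 − Φ(2.4/√5.85)) = 2(1 − Φ(0.9923)) ≈ 0.3211

By the reflection principle for standard BM, P(τ_b ≤ t) = 2 · P(B_t ≥ b). Since B_t ~ N(0, t), P(B_t ≥ 2.4) = 1 − Φ(2.4/√t) = 1 − Φ(2.4/√5.85) = 1 − Φ(0.9923) ≈ 0.16053. Doubling: P(τ_{2.4} ≤ 5.85) ≈ 2 · 0.16053 = 0.32106 ≈ 0.3211.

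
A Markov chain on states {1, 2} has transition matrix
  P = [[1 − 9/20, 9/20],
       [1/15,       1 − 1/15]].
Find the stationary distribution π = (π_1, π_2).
π_1 = 4/31, π_2 = 27/31

Solve πP = π with π_1 + π_2 = 1. From πP = π: π_1 · (1 − 9/20) + π_2 · 1/15 = π_1 ⇒ π_2 · 1/15 = π_1 · 9/20 ⇒ π_2/π_1 = (9/20)/(1/15) = 27/4. Together with π_1 + π_2 = 1:
  π_1 = (1/15)/(9/20 + 1/15) = (1/15)/(31/60) = 4/31,
  π_2 = (9/20)/(9/20 + 1/15) = (9/20)/(31/60) = 27/31.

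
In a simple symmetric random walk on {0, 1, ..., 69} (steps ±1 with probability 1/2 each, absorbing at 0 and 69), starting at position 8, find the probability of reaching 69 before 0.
P(hit 69 before 0) = 8/69

Let u_k = P(hit 69 before 0 | start at k). Then u_0 = 0, u_69 = 1, and u_k = u_{k-1}/2 + u_{k+1}/2 for 1 ≤ k ≤ 68. This harmonic recurrence is solved by u_k = k/69, giving u_8 = 8/69.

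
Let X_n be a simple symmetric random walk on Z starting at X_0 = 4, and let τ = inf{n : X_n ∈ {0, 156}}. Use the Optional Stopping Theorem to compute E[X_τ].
E[X_τ] = 4

X_n is a martingale and τ is a bounded-mean stopping time (indeed τ is finite a.s. with bounded expectation since the walk is in a bounded region). By the OST, E[X_τ] = E[X_0] = 4. Equivalently: E[X_τ] = 156 · P(hit 156 first) + 0 · P(hit 0 first) = 156 · (4/156) = 4.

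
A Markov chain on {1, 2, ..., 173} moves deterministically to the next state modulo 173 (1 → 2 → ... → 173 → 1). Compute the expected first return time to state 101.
E[T_101 | X_0 = 101] = 173

The chain cycles deterministically, so starting at state 101 it returns in exactly 173 steps. Equivalently, the stationary distribution is uniform π_j = 1/173 for every state j, so by Kac's formula E[T_101] = 1/π_101 = 173.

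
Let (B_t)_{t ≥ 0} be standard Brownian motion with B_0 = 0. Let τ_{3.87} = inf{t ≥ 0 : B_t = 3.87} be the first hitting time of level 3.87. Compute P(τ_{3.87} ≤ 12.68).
P(τ_{3.87} ≤ 12.68) = 2(1 − Φ(3.87/√12.68)) = 2(1 − Φ(1.0868)) ≈ 0.2771

By the reflection principle for standard BM, P(τ_b ≤ t) = 2 · P(B_t ≥ b). Since B_t ~ N(0, t), P(B_t ≥ 3.87) = 1 − Φ(3.87/√t) = 1 − Φ(3.87/√12.68) = 1 − Φ(1.0868) ≈ 0.13856. Doubling: P(τ_{3.87} ≤ 12.68) ≈ 2 · 0.13856 = 0.27712 ≈ 0.2771.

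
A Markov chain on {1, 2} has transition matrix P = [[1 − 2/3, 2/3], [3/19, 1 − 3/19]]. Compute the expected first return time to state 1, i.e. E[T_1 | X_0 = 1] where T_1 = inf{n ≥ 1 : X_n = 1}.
E[T_1 | X_0 = 1] = 1/π_1 = 47/9

For an irreducible recurrent Markov chain with stationary distribution π, E[T_i | X_0 = i] = 1/π_i (Kac's formula). Here π_1 = (3/19)/(2/3 + 3/19) = (3/19)/(47/57) = 9/47, so E[T_1 | X_0 = 1] = 1/π_1 = (2/3 + 3/19)/(3/19) = (47/57)/(3/19) = 47/9.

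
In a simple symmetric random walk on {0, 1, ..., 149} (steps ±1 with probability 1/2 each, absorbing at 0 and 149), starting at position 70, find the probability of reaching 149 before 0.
P(hit 149 before 0) = 70/149

Let u_k = P(hit 149 before 0 | start at k). Then u_0 = 0, u_149 = 1, and u_k = u_{k-1}/2 + u_{k+1}/2 for 1 ≤ k ≤ 148. This harmonic recurrence is solved by u_k = k/149, giving u_70 = 70/149.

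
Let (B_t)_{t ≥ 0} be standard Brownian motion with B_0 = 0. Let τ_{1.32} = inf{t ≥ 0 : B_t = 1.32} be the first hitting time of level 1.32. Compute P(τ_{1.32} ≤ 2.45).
P(τ_{1.32} ≤ 2.45) = 2(1 − Φ(1.32/√2.45)) = 2(1 − Φ(0.8433)) ≈ 0.3991

By the reflection principle for standard BM, P(τ_b ≤ t) = 2 · P(B_t ≥ b). Since B_t ~ N(0, t), P(B_t ≥ 1.32) = 1 − Φ(1.32/√t) = 1 − Φ(1.32/√2.45) = 1 − Φ(0.8433) ≈ 0.19953. Doubling: P(τ_{1.32} ≤ 2.45) ≈ 2 · 0.19953 = 0.39906 ≈ 0.3991.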